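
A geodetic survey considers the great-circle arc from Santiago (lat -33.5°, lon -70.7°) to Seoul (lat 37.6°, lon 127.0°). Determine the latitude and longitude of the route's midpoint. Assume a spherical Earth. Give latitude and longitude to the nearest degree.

From cos δ = sin φ₁ sin φ₂ + cos φ₁ cos φ₂ cos Δλ, the central angle is δ ≈ 2.881 rad (165.1°).
Interpolate at f = 1/2 with slerp weights a = sin((1−f)δ)/sin δ ≈ 3.844, b = sin(fδ)/sin δ ≈ 3.844.
p = a·p₁ + b·p₂ ≈ (-0.773, -0.593, 0.224); φ = arcsin(p_z) ≈ 12.93°, λ = atan2(p_y, p_x) ≈ -142.52°.

≈ lat 13°, lon -143°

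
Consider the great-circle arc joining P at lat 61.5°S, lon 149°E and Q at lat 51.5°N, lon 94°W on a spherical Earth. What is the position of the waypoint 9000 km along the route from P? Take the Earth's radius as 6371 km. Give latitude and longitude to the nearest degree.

≈ lat 2°S, lon 136°W

Write both endpoints as unit vectors p₁, p₂ with components (cos φ cos λ, cos φ sin λ, sin φ).
The central angle between the endpoints is δ = arccos(p₁·p₂) ≈ 2.537 rad (145.3°). The total great-circle distance is δ·R ≈ 2.537 × 6371 ≈ 16162 km, so the target fraction is f = 9000/16162 ≈ 0.557.
Interpolate at f ≈ 0.557 with slerp weights a = sin((1−f)δ)/sin δ ≈ 1.586, b = sin(fδ)/sin δ ≈ 1.737.
p = a·p₁ + b·p₂ ≈ (-0.724, -0.689, -0.035); φ = arcsin(p_z) ≈ -1.99°, λ = atan2(p_y, p_x) ≈ -136.44°.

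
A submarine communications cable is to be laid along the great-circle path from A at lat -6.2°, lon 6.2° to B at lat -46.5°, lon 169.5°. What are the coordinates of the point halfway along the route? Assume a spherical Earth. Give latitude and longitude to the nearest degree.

The haversine formula gives a central angle δ ≈ 2.186 rad (125.2°) between the endpoints.
Interpolate at f = 1/2 with slerp weights a = sin((1−f)δ)/sin δ ≈ 1.087, b = sin(fδ)/sin δ ≈ 1.087.
p = a·p₁ + b·p₂ ≈ (0.339, 0.253, -0.906); φ = arcsin(p_z) ≈ -64.98°, λ = atan2(p_y, p_x) ≈ 36.77°.

≈ lat -65°, lon 37°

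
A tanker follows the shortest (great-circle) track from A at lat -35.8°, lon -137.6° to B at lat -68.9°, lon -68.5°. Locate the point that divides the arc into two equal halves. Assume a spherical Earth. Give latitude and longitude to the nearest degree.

The haversine formula gives a central angle δ ≈ 0.863 rad (49.5°) between the endpoints.
Interpolate at f = 1/2 with slerp weights a = sin((1−f)δ)/sin δ ≈ 0.550, b = sin(fδ)/sin δ ≈ 0.550.
p = a·p₁ + b·p₂ ≈ (-0.257, -0.485, -0.836); φ = arcsin(p_z) ≈ -56.68°, λ = atan2(p_y, p_x) ≈ -117.90°.

≈ lat -57°, lon -118°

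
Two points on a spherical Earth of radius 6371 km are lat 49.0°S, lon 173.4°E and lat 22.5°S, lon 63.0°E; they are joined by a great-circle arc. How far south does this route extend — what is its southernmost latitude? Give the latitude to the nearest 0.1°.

The great circle lies in the plane with unit normal n̂ = (p₁ × p₂)/|p₁ × p₂|.
Here n̂_z ≈ -0.570; the vertex latitude is φ_max = arccos|n̂_z| ≈ 55.3°.
Check via Clairaut: cos φ_max = |cos φ₁| · sin C = cos(49.0°)·sin(119.7°) ≈ 0.570, again giving ≈ 55.3°.

≈ 55.3°S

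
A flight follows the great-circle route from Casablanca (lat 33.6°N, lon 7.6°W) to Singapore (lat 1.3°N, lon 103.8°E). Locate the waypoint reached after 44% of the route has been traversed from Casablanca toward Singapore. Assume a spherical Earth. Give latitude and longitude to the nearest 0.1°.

≈ lat 31.2°N, lon 48.8°E

Write both endpoints as unit vectors p₁, p₂ with components (cos φ cos λ, cos φ sin λ, sin φ).
The central angle between the endpoints is δ = arccos(p₁·p₂) ≈ 1.866 rad (106.9°).
Interpolate at f = 0.44 with slerp weights a = sin((1−f)δ)/sin δ ≈ 0.904, b = sin(fδ)/sin δ ≈ 0.765.
p = a·p₁ + b·p₂ ≈ (0.564, 0.643, 0.518); φ = arcsin(p_z) ≈ 31.18°, λ = atan2(p_y, p_x) ≈ 48.75°.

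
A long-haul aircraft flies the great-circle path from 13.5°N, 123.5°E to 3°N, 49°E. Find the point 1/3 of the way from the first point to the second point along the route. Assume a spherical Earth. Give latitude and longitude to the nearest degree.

≈ 12°N, 98°E

From cos δ = sin φ₁ sin φ₂ + cos φ₁ cos φ₂ cos Δλ, the central angle is δ ≈ 1.296 rad (74.2°).
Interpolate at f = 1/3 with slerp weights a = sin((1−f)δ)/sin δ ≈ 0.790, b = sin(fδ)/sin δ ≈ 0.435.
p = a·p₁ + b·p₂ ≈ (-0.139, 0.968, 0.207); φ = arcsin(p_z) ≈ 11.96°, λ = atan2(p_y, p_x) ≈ 98.17°.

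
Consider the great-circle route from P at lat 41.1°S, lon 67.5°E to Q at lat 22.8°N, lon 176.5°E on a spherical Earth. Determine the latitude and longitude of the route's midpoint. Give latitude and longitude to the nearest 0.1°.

≈ lat 15.4°S, lon 130.0°E

Write both endpoints as unit vectors p₁, p₂ with components (cos φ cos λ, cos φ sin λ, sin φ).
The central angle between the endpoints is δ = arccos(p₁·p₂) ≈ 2.072 rad (118.7°).
Interpolate at f = 1/2 with slerp weights a = sin((1−f)δ)/sin δ ≈ 0.981, b = sin(fδ)/sin δ ≈ 0.981.
p = a·p₁ + b·p₂ ≈ (-0.620, 0.739, -0.265); φ = arcsin(p_z) ≈ -15.36°, λ = atan2(p_y, p_x) ≈ 130.02°.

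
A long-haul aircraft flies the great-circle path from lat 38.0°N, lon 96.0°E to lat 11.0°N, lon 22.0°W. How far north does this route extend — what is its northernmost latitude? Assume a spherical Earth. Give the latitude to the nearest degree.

≈ 45°N

The great circle lies in the plane with unit normal n̂ = (p₁ × p₂)/|p₁ × p₂|.
Here n̂_z ≈ -0.705; the vertex latitude is φ_max = arccos|n̂_z| ≈ 45.2°.
Check via Clairaut: cos φ_max = |cos φ₁| · sin C = cos(38.0°)·sin(63.4°) ≈ 0.705, again giving ≈ 45.2°.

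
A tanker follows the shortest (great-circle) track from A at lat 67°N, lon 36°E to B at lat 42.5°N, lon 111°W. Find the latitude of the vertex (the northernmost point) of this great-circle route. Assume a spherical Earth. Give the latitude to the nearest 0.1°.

The great circle lies in the plane with unit normal n̂ = (p₁ × p₂)/|p₁ × p₂|.
Here n̂_z ≈ -0.170; the vertex latitude is φ_max = arccos|n̂_z| ≈ 80.2°.
Check via Clairaut: cos φ_max = |cos φ₁| · sin C = cos(67.0°)·sin(25.7°) ≈ 0.170, again giving ≈ 80.2°.

≈ 80.2°N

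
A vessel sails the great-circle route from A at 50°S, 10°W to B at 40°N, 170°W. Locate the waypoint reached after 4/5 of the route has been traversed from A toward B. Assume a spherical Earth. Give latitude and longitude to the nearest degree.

The haversine formula gives a central angle δ ≈ 2.841 rad (162.8°) between the endpoints.
Interpolate at f = 4/5 with slerp weights a = sin((1−f)δ)/sin δ ≈ 1.816, b = sin(fδ)/sin δ ≈ 2.578.
p = a·p₁ + b·p₂ ≈ (-0.795, -0.546, 0.266); φ = arcsin(p_z) ≈ 15.40°, λ = atan2(p_y, p_x) ≈ -145.53°.

≈ 15°N, 146°W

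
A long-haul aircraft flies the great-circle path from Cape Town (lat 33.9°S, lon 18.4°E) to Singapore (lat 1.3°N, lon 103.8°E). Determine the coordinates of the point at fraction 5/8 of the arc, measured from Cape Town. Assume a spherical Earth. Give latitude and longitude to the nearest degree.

≈ lat 16°S, lon 76°E

Write both endpoints as unit vectors p₁, p₂ with components (cos φ cos λ, cos φ sin λ, sin φ).
The central angle between the endpoints is δ = arccos(p₁·p₂) ≈ 1.517 rad (86.9°).
Interpolate at f = 5/8 with slerp weights a = sin((1−f)δ)/sin δ ≈ 0.539, b = sin(fδ)/sin δ ≈ 0.813.
p = a·p₁ + b·p₂ ≈ (0.231, 0.931, -0.282); φ = arcsin(p_z) ≈ -16.40°, λ = atan2(p_y, p_x) ≈ 76.08°.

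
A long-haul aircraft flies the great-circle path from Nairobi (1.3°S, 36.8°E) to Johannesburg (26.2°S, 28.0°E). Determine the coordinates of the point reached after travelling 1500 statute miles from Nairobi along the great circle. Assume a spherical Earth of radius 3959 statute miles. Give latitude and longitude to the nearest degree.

≈ (22°S, 30°E)

The haversine formula gives a central angle δ ≈ 0.459 rad (26.3°) between the endpoints. The total great-circle distance is δ·R ≈ 0.459 × 3959 ≈ 1817 mi, so the target fraction is f = 1500/1817 ≈ 0.825.
Interpolate at f ≈ 0.825 with slerp weights a = sin((1−f)δ)/sin δ ≈ 0.181, b = sin(fδ)/sin δ ≈ 0.835.
p = a·p₁ + b·p₂ ≈ (0.806, 0.460, -0.373); φ = arcsin(p_z) ≈ -21.88°, λ = atan2(p_y, p_x) ≈ 29.71°.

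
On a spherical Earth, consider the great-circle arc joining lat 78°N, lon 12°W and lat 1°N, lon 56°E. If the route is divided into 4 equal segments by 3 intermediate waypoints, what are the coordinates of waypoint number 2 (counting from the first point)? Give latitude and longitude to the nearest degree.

From cos δ = sin φ₁ sin φ₂ + cos φ₁ cos φ₂ cos Δλ, the central angle is δ ≈ 1.476 rad (84.6°).
Interpolate at f = 2/4 with slerp weights a = sin((1−f)δ)/sin δ ≈ 0.676, b = sin(fδ)/sin δ ≈ 0.676.
p = a·p₁ + b·p₂ ≈ (0.515, 0.531, 0.673); φ = arcsin(p_z) ≈ 42.28°, λ = atan2(p_y, p_x) ≈ 45.86°.

≈ lat 42°N, lon 46°E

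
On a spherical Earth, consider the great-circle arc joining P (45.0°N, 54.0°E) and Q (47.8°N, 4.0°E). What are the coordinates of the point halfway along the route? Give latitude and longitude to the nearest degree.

≈ (49°N, 30°E)

From cos δ = sin φ₁ sin φ₂ + cos φ₁ cos φ₂ cos Δλ, the central angle is δ ≈ 0.593 rad (34.0°).
Interpolate at f = 1/2 with slerp weights a = sin((1−f)δ)/sin δ ≈ 0.523, b = sin(fδ)/sin δ ≈ 0.523.
p = a·p₁ + b·p₂ ≈ (0.568, 0.324, 0.757); φ = arcsin(p_z) ≈ 49.20°, λ = atan2(p_y, p_x) ≈ 29.69°.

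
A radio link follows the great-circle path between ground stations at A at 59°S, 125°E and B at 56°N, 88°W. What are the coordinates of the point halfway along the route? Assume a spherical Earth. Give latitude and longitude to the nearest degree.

≈ 5°S, 154°W

Convert each endpoint to a unit vector on the sphere (x = cos φ cos λ, y = cos φ sin λ, z = sin φ).
The central angle between the endpoints is δ = arccos(p₁·p₂) ≈ 2.831 rad (162.2°).
Interpolate at f = 1/2 with slerp weights a = sin((1−f)δ)/sin δ ≈ 3.233, b = sin(fδ)/sin δ ≈ 3.233.
p = a·p₁ + b·p₂ ≈ (-0.892, -0.443, -0.091); φ = arcsin(p_z) ≈ -5.22°, λ = atan2(p_y, p_x) ≈ -153.60°.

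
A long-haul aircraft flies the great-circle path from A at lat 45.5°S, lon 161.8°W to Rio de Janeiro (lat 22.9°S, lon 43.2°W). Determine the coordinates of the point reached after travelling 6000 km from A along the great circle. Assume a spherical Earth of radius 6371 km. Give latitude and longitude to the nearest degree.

≈ lat 49°S, lon 78°W

Write both endpoints as unit vectors p₁, p₂ with components (cos φ cos λ, cos φ sin λ, sin φ).
The central angle between the endpoints is δ = arccos(p₁·p₂) ≈ 1.602 rad (91.8°). The total great-circle distance is δ·R ≈ 1.602 × 6371 ≈ 10208 km, so the target fraction is f = 6000/10208 ≈ 0.588.
Interpolate at f ≈ 0.588 with slerp weights a = sin((1−f)δ)/sin δ ≈ 0.614, b = sin(fδ)/sin δ ≈ 0.809.
p = a·p₁ + b·p₂ ≈ (0.135, -0.645, -0.753); φ = arcsin(p_z) ≈ -48.82°, λ = atan2(p_y, p_x) ≈ -78.21°.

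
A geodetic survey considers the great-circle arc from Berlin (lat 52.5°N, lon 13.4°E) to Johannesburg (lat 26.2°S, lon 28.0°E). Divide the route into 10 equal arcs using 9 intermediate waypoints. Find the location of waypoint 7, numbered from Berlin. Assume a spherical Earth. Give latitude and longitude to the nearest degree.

Write both endpoints as unit vectors p₁, p₂ with components (cos φ cos λ, cos φ sin λ, sin φ).
The central angle between the endpoints is δ = arccos(p₁·p₂) ≈ 1.392 rad (79.7°).
Interpolate at f = 7/10 with slerp weights a = sin((1−f)δ)/sin δ ≈ 0.412, b = sin(fδ)/sin δ ≈ 0.841.
p = a·p₁ + b·p₂ ≈ (0.910, 0.412, -0.044); φ = arcsin(p_z) ≈ -2.54°, λ = atan2(p_y, p_x) ≈ 24.37°.

≈ lat 3°S, lon 24°E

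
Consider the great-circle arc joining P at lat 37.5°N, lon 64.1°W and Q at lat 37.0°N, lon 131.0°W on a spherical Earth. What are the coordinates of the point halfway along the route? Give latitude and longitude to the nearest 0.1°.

≈ lat 42.3°N, lon 97.7°W

Convert each endpoint to a unit vector on the sphere (x = cos φ cos λ, y = cos φ sin λ, z = sin φ).
The central angle between the endpoints is δ = arccos(p₁·p₂) ≈ 0.908 rad (52.1°).
Interpolate at f = 1/2 with slerp weights a = sin((1−f)δ)/sin δ ≈ 0.556, b = sin(fδ)/sin δ ≈ 0.556.
p = a·p₁ + b·p₂ ≈ (-0.099, -0.732, 0.674); φ = arcsin(p_z) ≈ 42.35°, λ = atan2(p_y, p_x) ≈ -97.68°.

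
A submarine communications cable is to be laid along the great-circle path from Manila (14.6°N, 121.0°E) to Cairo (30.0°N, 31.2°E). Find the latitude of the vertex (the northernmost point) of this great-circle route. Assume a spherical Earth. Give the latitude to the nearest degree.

≈ 32°N

The great circle lies in the plane with unit normal n̂ = (p₁ × p₂)/|p₁ × p₂|.
Here n̂_z ≈ -0.845; the vertex latitude is φ_max = arccos|n̂_z| ≈ 32.3°.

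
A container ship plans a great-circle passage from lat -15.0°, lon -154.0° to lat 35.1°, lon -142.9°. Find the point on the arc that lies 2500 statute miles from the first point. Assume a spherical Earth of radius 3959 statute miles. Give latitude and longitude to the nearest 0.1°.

≈ lat 20.5°, lon -146.7°

From cos δ = sin φ₁ sin φ₂ + cos φ₁ cos φ₂ cos Δλ, the central angle is δ ≈ 0.894 rad (51.2°). The total great-circle distance is δ·R ≈ 0.894 × 3959 ≈ 3537 mi, so the target fraction is f = 2500/3537 ≈ 0.707.
Interpolate at f ≈ 0.707 with slerp weights a = sin((1−f)δ)/sin δ ≈ 0.332, b = sin(fδ)/sin δ ≈ 0.758.
p = a·p₁ + b·p₂ ≈ (-0.783, -0.515, 0.350); φ = arcsin(p_z) ≈ 20.46°, λ = atan2(p_y, p_x) ≈ -146.68°.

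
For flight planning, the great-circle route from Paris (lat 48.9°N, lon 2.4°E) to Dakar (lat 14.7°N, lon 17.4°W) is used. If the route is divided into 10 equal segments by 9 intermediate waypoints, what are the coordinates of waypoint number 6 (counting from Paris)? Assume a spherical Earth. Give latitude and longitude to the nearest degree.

≈ lat 29°N, lon 11°W

Write both endpoints as unit vectors p₁, p₂ with components (cos φ cos λ, cos φ sin λ, sin φ).
The central angle between the endpoints is δ = arccos(p₁·p₂) ≈ 0.661 rad (37.9°).
Interpolate at f = 6/10 with slerp weights a = sin((1−f)δ)/sin δ ≈ 0.426, b = sin(fδ)/sin δ ≈ 0.629.
p = a·p₁ + b·p₂ ≈ (0.860, -0.170, 0.480); φ = arcsin(p_z) ≈ 28.71°, λ = atan2(p_y, p_x) ≈ -11.20°.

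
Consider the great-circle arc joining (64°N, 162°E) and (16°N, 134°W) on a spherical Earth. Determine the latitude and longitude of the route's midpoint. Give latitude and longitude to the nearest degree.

From cos δ = sin φ₁ sin φ₂ + cos φ₁ cos φ₂ cos Δλ, the central angle is δ ≈ 1.124 rad (64.4°).
Interpolate at f = 1/2 with slerp weights a = sin((1−f)δ)/sin δ ≈ 0.591, b = sin(fδ)/sin δ ≈ 0.591.
p = a·p₁ + b·p₂ ≈ (-0.641, -0.328, 0.694); φ = arcsin(p_z) ≈ 43.94°, λ = atan2(p_y, p_x) ≈ -152.86°.

≈ (44°N, 153°W)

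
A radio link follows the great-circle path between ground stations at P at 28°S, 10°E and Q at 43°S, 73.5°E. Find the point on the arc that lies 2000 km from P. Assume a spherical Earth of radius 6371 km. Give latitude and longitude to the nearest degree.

Write both endpoints as unit vectors p₁, p₂ with components (cos φ cos λ, cos φ sin λ, sin φ).
The central angle between the endpoints is δ = arccos(p₁·p₂) ≈ 0.917 rad (52.5°). The total great-circle distance is δ·R ≈ 0.917 × 6371 ≈ 5841 km, so the target fraction is f = 2000/5841 ≈ 0.342.
Interpolate at f ≈ 0.342 with slerp weights a = sin((1−f)δ)/sin δ ≈ 0.714, b = sin(fδ)/sin δ ≈ 0.389.
p = a·p₁ + b·p₂ ≈ (0.702, 0.382, -0.601); φ = arcsin(p_z) ≈ -36.92°, λ = atan2(p_y, p_x) ≈ 28.57°.

≈ 37°S, 29°E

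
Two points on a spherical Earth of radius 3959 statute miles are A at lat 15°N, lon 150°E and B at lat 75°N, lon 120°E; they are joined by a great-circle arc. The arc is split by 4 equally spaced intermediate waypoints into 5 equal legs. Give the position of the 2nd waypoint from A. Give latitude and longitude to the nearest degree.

Write both endpoints as unit vectors p₁, p₂ with components (cos φ cos λ, cos φ sin λ, sin φ).
The central angle between the endpoints is δ = arccos(p₁·p₂) ≈ 1.085 rad (62.2°).
Interpolate at f = 2/5 with slerp weights a = sin((1−f)δ)/sin δ ≈ 0.685, b = sin(fδ)/sin δ ≈ 0.476.
p = a·p₁ + b·p₂ ≈ (-0.635, 0.438, 0.637); φ = arcsin(p_z) ≈ 39.55°, λ = atan2(p_y, p_x) ≈ 145.42°.

≈ lat 40°N, lon 145°E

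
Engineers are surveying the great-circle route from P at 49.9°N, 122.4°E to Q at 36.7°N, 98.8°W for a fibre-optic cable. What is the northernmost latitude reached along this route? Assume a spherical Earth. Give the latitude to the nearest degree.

The great circle lies in the plane with unit normal n̂ = (p₁ × p₂)/|p₁ × p₂|.
Here n̂_z ≈ +0.341; the vertex latitude is φ_max = arccos|n̂_z| ≈ 70.1°.
Check via Clairaut: cos φ_max = |cos φ₁| · sin C = cos(49.9°)·sin(32.0°) ≈ 0.341, again giving ≈ 70.1°.

≈ 70°N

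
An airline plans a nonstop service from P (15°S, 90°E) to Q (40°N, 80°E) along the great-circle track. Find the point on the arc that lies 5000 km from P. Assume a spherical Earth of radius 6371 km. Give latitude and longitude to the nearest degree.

Write both endpoints as unit vectors p₁, p₂ with components (cos φ cos λ, cos φ sin λ, sin φ).
The central angle between the endpoints is δ = arccos(p₁·p₂) ≈ 0.974 rad (55.8°). The total great-circle distance is δ·R ≈ 0.974 × 6371 ≈ 6203 km, so the target fraction is f = 5000/6203 ≈ 0.806.
Interpolate at f ≈ 0.806 with slerp weights a = sin((1−f)δ)/sin δ ≈ 0.227, b = sin(fδ)/sin δ ≈ 0.855.
p = a·p₁ + b·p₂ ≈ (0.114, 0.864, 0.491); φ = arcsin(p_z) ≈ 29.38°, λ = atan2(p_y, p_x) ≈ 82.50°.

≈ (29°N, 83°E)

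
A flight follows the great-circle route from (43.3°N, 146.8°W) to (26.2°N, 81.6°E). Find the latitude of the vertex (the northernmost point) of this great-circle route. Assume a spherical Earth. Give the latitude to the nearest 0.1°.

The great circle lies in the plane with unit normal n̂ = (p₁ × p₂)/|p₁ × p₂|.
Here n̂_z ≈ -0.493; the vertex latitude is φ_max = arccos|n̂_z| ≈ 60.5°.

≈ 60.5°N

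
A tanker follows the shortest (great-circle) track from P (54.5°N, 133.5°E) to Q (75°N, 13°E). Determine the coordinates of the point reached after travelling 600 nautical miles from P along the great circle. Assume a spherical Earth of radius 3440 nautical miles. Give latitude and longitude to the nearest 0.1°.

≈ (63.8°N, 126.3°E)

Write both endpoints as unit vectors p₁, p₂ with components (cos φ cos λ, cos φ sin λ, sin φ).
The central angle between the endpoints is δ = arccos(p₁·p₂) ≈ 0.781 rad (44.8°). The total great-circle distance is δ·R ≈ 0.781 × 3440 ≈ 2687 nmi, so the target fraction is f = 600/2687 ≈ 0.223.
Interpolate at f ≈ 0.223 with slerp weights a = sin((1−f)δ)/sin δ ≈ 0.810, b = sin(fδ)/sin δ ≈ 0.246.
p = a·p₁ + b·p₂ ≈ (-0.262, 0.355, 0.897); φ = arcsin(p_z) ≈ 63.81°, λ = atan2(p_y, p_x) ≈ 126.35°.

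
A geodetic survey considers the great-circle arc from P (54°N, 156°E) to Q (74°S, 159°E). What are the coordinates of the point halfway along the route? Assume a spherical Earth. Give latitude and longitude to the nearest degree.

≈ (10°S, 157°E)

Convert each endpoint to a unit vector on the sphere (x = cos φ cos λ, y = cos φ sin λ, z = sin φ).
The central angle between the endpoints is δ = arccos(p₁·p₂) ≈ 2.234 rad (128.0°).
Interpolate at f = 1/2 with slerp weights a = sin((1−f)δ)/sin δ ≈ 1.141, b = sin(fδ)/sin δ ≈ 1.141.
p = a·p₁ + b·p₂ ≈ (-0.906, 0.385, -0.174); φ = arcsin(p_z) ≈ -10.00°, λ = atan2(p_y, p_x) ≈ 156.96°.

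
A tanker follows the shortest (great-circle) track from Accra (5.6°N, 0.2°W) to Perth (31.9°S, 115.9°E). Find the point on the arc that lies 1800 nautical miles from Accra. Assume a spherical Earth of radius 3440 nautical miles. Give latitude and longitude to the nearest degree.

Write both endpoints as unit vectors p₁, p₂ with components (cos φ cos λ, cos φ sin λ, sin φ).
The central angle between the endpoints is δ = arccos(p₁·p₂) ≈ 2.008 rad (115.0°). The total great-circle distance is δ·R ≈ 2.008 × 3440 ≈ 6907 nmi, so the target fraction is f = 1800/6907 ≈ 0.261.
Interpolate at f ≈ 0.261 with slerp weights a = sin((1−f)δ)/sin δ ≈ 1.100, b = sin(fδ)/sin δ ≈ 0.552.
p = a·p₁ + b·p₂ ≈ (0.890, 0.417, -0.184); φ = arcsin(p_z) ≈ -10.61°, λ = atan2(p_y, p_x) ≈ 25.13°.

≈ 11°S, 25°E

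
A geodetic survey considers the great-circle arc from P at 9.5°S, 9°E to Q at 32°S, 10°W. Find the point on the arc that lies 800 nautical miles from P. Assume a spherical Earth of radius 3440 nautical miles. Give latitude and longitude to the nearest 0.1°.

Convert each endpoint to a unit vector on the sphere (x = cos φ cos λ, y = cos φ sin λ, z = sin φ).
The central angle between the endpoints is δ = arccos(p₁·p₂) ≈ 0.498 rad (28.6°). The total great-circle distance is δ·R ≈ 0.498 × 3440 ≈ 1715 nmi, so the target fraction is f = 800/1715 ≈ 0.467.
Interpolate at f ≈ 0.467 with slerp weights a = sin((1−f)δ)/sin δ ≈ 0.550, b = sin(fδ)/sin δ ≈ 0.482.
p = a·p₁ + b·p₂ ≈ (0.938, 0.014, -0.346); φ = arcsin(p_z) ≈ -20.25°, λ = atan2(p_y, p_x) ≈ 0.84°.

≈ 20.3°S, 0.8°E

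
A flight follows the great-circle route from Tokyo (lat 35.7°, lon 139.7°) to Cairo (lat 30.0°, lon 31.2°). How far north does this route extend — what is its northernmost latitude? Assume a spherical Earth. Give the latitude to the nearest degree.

The great circle lies in the plane with unit normal n̂ = (p₁ × p₂)/|p₁ × p₂|.
Here n̂_z ≈ -0.669; the vertex latitude is φ_max = arccos|n̂_z| ≈ 48.0°.
Check via Clairaut: cos φ_max = |cos φ₁| · sin C = cos(35.7°)·sin(55.4°) ≈ 0.669, again giving ≈ 48.0°.

≈ 48°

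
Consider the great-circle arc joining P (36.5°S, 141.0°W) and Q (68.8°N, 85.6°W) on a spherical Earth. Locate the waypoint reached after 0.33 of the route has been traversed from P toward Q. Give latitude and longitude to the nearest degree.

≈ (1°S, 130°W)

Write both endpoints as unit vectors p₁, p₂ with components (cos φ cos λ, cos φ sin λ, sin φ).
The central angle between the endpoints is δ = arccos(p₁·p₂) ≈ 1.971 rad (112.9°).
Interpolate at f = 0.33 with slerp weights a = sin((1−f)δ)/sin δ ≈ 1.052, b = sin(fδ)/sin δ ≈ 0.657.
p = a·p₁ + b·p₂ ≈ (-0.639, -0.769, -0.013); φ = arcsin(p_z) ≈ -0.73°, λ = atan2(p_y, p_x) ≈ -129.71°.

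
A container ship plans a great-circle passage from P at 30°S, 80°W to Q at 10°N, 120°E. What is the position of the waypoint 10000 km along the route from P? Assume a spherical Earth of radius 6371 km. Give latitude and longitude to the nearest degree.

From cos δ = sin φ₁ sin φ₂ + cos φ₁ cos φ₂ cos Δλ, the central angle is δ ≈ 2.664 rad (152.7°). The total great-circle distance is δ·R ≈ 2.664 × 6371 ≈ 16974 km, so the target fraction is f = 10000/16974 ≈ 0.589.
Interpolate at f ≈ 0.589 with slerp weights a = sin((1−f)δ)/sin δ ≈ 1.935, b = sin(fδ)/sin δ ≈ 2.177.
p = a·p₁ + b·p₂ ≈ (-0.781, 0.206, -0.589); φ = arcsin(p_z) ≈ -36.12°, λ = atan2(p_y, p_x) ≈ 165.19°.

≈ 36°S, 165°E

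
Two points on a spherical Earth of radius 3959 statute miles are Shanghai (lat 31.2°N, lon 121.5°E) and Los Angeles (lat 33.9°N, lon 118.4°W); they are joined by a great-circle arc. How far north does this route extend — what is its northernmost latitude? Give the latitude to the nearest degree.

≈ 52°N

The great circle lies in the plane with unit normal n̂ = (p₁ × p₂)/|p₁ × p₂|.
Here n̂_z ≈ +0.616; the vertex latitude is φ_max = arccos|n̂_z| ≈ 52.0°.
Check via Clairaut: cos φ_max = |cos φ₁| · sin C = cos(31.2°)·sin(46.0°) ≈ 0.616, again giving ≈ 52.0°.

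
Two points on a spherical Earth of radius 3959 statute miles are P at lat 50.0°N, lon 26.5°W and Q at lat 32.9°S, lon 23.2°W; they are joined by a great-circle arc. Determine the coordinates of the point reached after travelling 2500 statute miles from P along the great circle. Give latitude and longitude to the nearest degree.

≈ lat 14°N, lon 25°W

From cos δ = sin φ₁ sin φ₂ + cos φ₁ cos φ₂ cos Δλ, the central angle is δ ≈ 1.448 rad (83.0°). The total great-circle distance is δ·R ≈ 1.448 × 3959 ≈ 5732 mi, so the target fraction is f = 2500/5732 ≈ 0.436.
Interpolate at f ≈ 0.436 with slerp weights a = sin((1−f)δ)/sin δ ≈ 0.734, b = sin(fδ)/sin δ ≈ 0.595.
p = a·p₁ + b·p₂ ≈ (0.881, -0.407, 0.239); φ = arcsin(p_z) ≈ 13.85°, λ = atan2(p_y, p_x) ≈ -24.80°.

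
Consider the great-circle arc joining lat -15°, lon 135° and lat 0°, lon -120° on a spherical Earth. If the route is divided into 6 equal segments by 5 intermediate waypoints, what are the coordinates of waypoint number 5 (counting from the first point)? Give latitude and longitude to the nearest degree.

The haversine formula gives a central angle δ ≈ 1.823 rad (104.5°) between the endpoints.
Interpolate at f = 5/6 with slerp weights a = sin((1−f)δ)/sin δ ≈ 0.309, b = sin(fδ)/sin δ ≈ 1.031.
p = a·p₁ + b·p₂ ≈ (-0.727, -0.682, -0.080); φ = arcsin(p_z) ≈ -4.59°, λ = atan2(p_y, p_x) ≈ -136.82°.

≈ lat -5°, lon -137°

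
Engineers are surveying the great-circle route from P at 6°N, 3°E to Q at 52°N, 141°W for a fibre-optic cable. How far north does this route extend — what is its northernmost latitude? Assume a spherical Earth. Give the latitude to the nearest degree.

≈ 67°N

The great circle lies in the plane with unit normal n̂ = (p₁ × p₂)/|p₁ × p₂|.
Here n̂_z ≈ -0.395; the vertex latitude is φ_max = arccos|n̂_z| ≈ 66.7°.
Check via Clairaut: cos φ_max = |cos φ₁| · sin C = cos(6.0°)·sin(23.4°) ≈ 0.395, again giving ≈ 66.7°.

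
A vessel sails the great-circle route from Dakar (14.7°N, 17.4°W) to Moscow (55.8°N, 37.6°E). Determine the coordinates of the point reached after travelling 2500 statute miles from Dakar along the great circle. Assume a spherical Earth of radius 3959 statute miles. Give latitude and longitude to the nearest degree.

Write both endpoints as unit vectors p₁, p₂ with components (cos φ cos λ, cos φ sin λ, sin φ).
The central angle between the endpoints is δ = arccos(p₁·p₂) ≈ 1.022 rad (58.6°). The total great-circle distance is δ·R ≈ 1.022 × 3959 ≈ 4046 mi, so the target fraction is f = 2500/4046 ≈ 0.618.
Interpolate at f ≈ 0.618 with slerp weights a = sin((1−f)δ)/sin δ ≈ 0.446, b = sin(fδ)/sin δ ≈ 0.692.
p = a·p₁ + b·p₂ ≈ (0.720, 0.108, 0.686); φ = arcsin(p_z) ≈ 43.28°, λ = atan2(p_y, p_x) ≈ 8.55°.

≈ (43°N, 9°E)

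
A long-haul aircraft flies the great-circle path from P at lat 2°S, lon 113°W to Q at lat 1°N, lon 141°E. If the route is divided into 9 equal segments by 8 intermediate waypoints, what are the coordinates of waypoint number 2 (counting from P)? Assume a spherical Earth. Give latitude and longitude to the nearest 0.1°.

Write both endpoints as unit vectors p₁, p₂ with components (cos φ cos λ, cos φ sin λ, sin φ).
The central angle between the endpoints is δ = arccos(p₁·p₂) ≈ 1.850 rad (106.0°).
Interpolate at f = 2/9 with slerp weights a = sin((1−f)δ)/sin δ ≈ 1.031, b = sin(fδ)/sin δ ≈ 0.416.
p = a·p₁ + b·p₂ ≈ (-0.726, -0.687, -0.029); φ = arcsin(p_z) ≈ -1.65°, λ = atan2(p_y, p_x) ≈ -136.57°.

≈ lat 1.6°S, lon 136.6°W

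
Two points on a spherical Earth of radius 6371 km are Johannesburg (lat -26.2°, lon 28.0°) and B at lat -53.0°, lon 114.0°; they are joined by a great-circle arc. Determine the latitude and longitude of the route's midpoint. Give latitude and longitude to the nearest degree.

≈ lat -48°, lon 61°

Write both endpoints as unit vectors p₁, p₂ with components (cos φ cos λ, cos φ sin λ, sin φ).
The central angle between the endpoints is δ = arccos(p₁·p₂) ≈ 1.170 rad (67.0°).
Interpolate at f = 1/2 with slerp weights a = sin((1−f)δ)/sin δ ≈ 0.600, b = sin(fδ)/sin δ ≈ 0.600.
p = a·p₁ + b·p₂ ≈ (0.328, 0.582, -0.744); φ = arcsin(p_z) ≈ -48.05°, λ = atan2(p_y, p_x) ≈ 60.59°.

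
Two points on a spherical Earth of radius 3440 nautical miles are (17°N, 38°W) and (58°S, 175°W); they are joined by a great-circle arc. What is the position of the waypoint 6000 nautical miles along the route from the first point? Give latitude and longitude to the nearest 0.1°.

From cos δ = sin φ₁ sin φ₂ + cos φ₁ cos φ₂ cos Δλ, the central angle is δ ≈ 2.238 rad (128.2°). The total great-circle distance is δ·R ≈ 2.238 × 3440 ≈ 7698 nmi, so the target fraction is f = 6000/7698 ≈ 0.779.
Interpolate at f ≈ 0.779 with slerp weights a = sin((1−f)δ)/sin δ ≈ 0.603, b = sin(fδ)/sin δ ≈ 1.254.
p = a·p₁ + b·p₂ ≈ (-0.207, -0.413, -0.887); φ = arcsin(p_z) ≈ -62.48°, λ = atan2(p_y, p_x) ≈ -116.68°.

≈ (62.5°S, 116.7°W)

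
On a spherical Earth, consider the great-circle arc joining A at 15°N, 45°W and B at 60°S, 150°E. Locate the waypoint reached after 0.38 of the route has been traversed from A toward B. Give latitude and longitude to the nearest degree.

Write both endpoints as unit vectors p₁, p₂ with components (cos φ cos λ, cos φ sin λ, sin φ).
The central angle between the endpoints is δ = arccos(p₁·p₂) ≈ 2.333 rad (133.7°).
Interpolate at f = 0.38 with slerp weights a = sin((1−f)δ)/sin δ ≈ 1.372, b = sin(fδ)/sin δ ≈ 1.072.
p = a·p₁ + b·p₂ ≈ (0.473, -0.669, -0.573); φ = arcsin(p_z) ≈ -34.95°, λ = atan2(p_y, p_x) ≈ -54.74°.

≈ 35°S, 55°W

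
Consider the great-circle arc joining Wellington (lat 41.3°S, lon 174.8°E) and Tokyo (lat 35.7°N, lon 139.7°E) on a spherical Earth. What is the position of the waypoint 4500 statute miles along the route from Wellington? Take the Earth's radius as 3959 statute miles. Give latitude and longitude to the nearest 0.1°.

≈ lat 18.9°N, lon 148.0°E

From cos δ = sin φ₁ sin φ₂ + cos φ₁ cos φ₂ cos Δλ, the central angle is δ ≈ 1.457 rad (83.5°). The total great-circle distance is δ·R ≈ 1.457 × 3959 ≈ 5766 mi, so the target fraction is f = 4500/5766 ≈ 0.780.
Interpolate at f ≈ 0.780 with slerp weights a = sin((1−f)δ)/sin δ ≈ 0.317, b = sin(fδ)/sin δ ≈ 0.913.
p = a·p₁ + b·p₂ ≈ (-0.802, 0.501, 0.324); φ = arcsin(p_z) ≈ 18.90°, λ = atan2(p_y, p_x) ≈ 148.01°.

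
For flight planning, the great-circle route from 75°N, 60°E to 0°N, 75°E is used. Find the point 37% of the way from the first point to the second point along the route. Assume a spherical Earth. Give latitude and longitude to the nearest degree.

From cos δ = sin φ₁ sin φ₂ + cos φ₁ cos φ₂ cos Δλ, the central angle is δ ≈ 1.318 rad (75.5°).
Interpolate at f = 0.37 with slerp weights a = sin((1−f)δ)/sin δ ≈ 0.762, b = sin(fδ)/sin δ ≈ 0.484.
p = a·p₁ + b·p₂ ≈ (0.224, 0.638, 0.736); φ = arcsin(p_z) ≈ 47.43°, λ = atan2(p_y, p_x) ≈ 70.67°.

≈ 47°N, 71°E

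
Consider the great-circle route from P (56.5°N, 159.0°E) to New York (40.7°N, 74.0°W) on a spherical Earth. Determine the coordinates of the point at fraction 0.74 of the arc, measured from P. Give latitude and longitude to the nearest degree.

≈ (57°N, 90°W)

From cos δ = sin φ₁ sin φ₂ + cos φ₁ cos φ₂ cos Δλ, the central angle is δ ≈ 1.275 rad (73.0°).
Interpolate at f = 0.74 with slerp weights a = sin((1−f)δ)/sin δ ≈ 0.340, b = sin(fδ)/sin δ ≈ 0.846.
p = a·p₁ + b·p₂ ≈ (0.002, -0.549, 0.836); φ = arcsin(p_z) ≈ 56.67°, λ = atan2(p_y, p_x) ≈ -89.84°.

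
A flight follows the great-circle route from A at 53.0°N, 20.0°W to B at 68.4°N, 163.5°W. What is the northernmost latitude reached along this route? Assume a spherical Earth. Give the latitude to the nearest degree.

≈ 81°N

The great circle lies in the plane with unit normal n̂ = (p₁ × p₂)/|p₁ × p₂|.
Here n̂_z ≈ -0.160; the vertex latitude is φ_max = arccos|n̂_z| ≈ 80.8°.
Check via Clairaut: cos φ_max = |cos φ₁| · sin C = cos(53.0°)·sin(15.4°) ≈ 0.160, again giving ≈ 80.8°.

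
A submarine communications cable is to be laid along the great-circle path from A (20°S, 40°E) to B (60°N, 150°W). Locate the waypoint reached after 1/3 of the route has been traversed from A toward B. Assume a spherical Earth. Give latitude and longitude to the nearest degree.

≈ (26°N, 46°E)

The haversine formula gives a central angle δ ≈ 2.432 rad (139.4°) between the endpoints.
Interpolate at f = 1/3 with slerp weights a = sin((1−f)δ)/sin δ ≈ 1.534, b = sin(fδ)/sin δ ≈ 1.113.
p = a·p₁ + b·p₂ ≈ (0.622, 0.648, 0.439); φ = arcsin(p_z) ≈ 26.07°, λ = atan2(p_y, p_x) ≈ 46.18°.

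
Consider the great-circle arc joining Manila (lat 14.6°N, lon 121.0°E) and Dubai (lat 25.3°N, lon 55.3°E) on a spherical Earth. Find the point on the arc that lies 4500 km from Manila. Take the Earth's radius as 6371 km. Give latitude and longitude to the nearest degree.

Convert each endpoint to a unit vector on the sphere (x = cos φ cos λ, y = cos φ sin λ, z = sin φ).
The central angle between the endpoints is δ = arccos(p₁·p₂) ≈ 1.084 rad (62.1°). The total great-circle distance is δ·R ≈ 1.084 × 6371 ≈ 6906 km, so the target fraction is f = 4500/6906 ≈ 0.652.
Interpolate at f ≈ 0.652 with slerp weights a = sin((1−f)δ)/sin δ ≈ 0.417, b = sin(fδ)/sin δ ≈ 0.734.
p = a·p₁ + b·p₂ ≈ (0.170, 0.892, 0.419); φ = arcsin(p_z) ≈ 24.77°, λ = atan2(p_y, p_x) ≈ 79.21°.

≈ lat 25°N, lon 79°E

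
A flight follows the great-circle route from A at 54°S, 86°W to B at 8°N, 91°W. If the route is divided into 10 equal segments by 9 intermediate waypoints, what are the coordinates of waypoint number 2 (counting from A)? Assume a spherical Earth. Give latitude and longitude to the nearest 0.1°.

≈ 41.6°S, 87.6°W

Write both endpoints as unit vectors p₁, p₂ with components (cos φ cos λ, cos φ sin λ, sin φ).
The central angle between the endpoints is δ = arccos(p₁·p₂) ≈ 1.085 rad (62.1°).
Interpolate at f = 2/10 with slerp weights a = sin((1−f)δ)/sin δ ≈ 0.863, b = sin(fδ)/sin δ ≈ 0.243.
p = a·p₁ + b·p₂ ≈ (0.031, -0.747, -0.664); φ = arcsin(p_z) ≈ -41.62°, λ = atan2(p_y, p_x) ≈ -87.61°.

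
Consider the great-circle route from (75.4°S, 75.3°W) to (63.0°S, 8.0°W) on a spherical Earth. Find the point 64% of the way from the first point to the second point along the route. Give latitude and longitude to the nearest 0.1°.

Write both endpoints as unit vectors p₁, p₂ with components (cos φ cos λ, cos φ sin λ, sin φ).
The central angle between the endpoints is δ = arccos(p₁·p₂) ≈ 0.436 rad (25.0°).
Interpolate at f = 0.64 with slerp weights a = sin((1−f)δ)/sin δ ≈ 0.370, b = sin(fδ)/sin δ ≈ 0.652.
p = a·p₁ + b·p₂ ≈ (0.317, -0.131, -0.939); φ = arcsin(p_z) ≈ -69.94°, λ = atan2(p_y, p_x) ≈ -22.53°.

≈ (69.9°S, 22.5°W)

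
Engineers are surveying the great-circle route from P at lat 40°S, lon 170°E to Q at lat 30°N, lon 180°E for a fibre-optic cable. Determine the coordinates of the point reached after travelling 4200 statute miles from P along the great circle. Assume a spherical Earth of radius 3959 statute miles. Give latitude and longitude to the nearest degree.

≈ lat 20°N, lon 179°E

The haversine formula gives a central angle δ ≈ 1.232 rad (70.6°) between the endpoints. The total great-circle distance is δ·R ≈ 1.232 × 3959 ≈ 4879 mi, so the target fraction is f = 4200/4879 ≈ 0.861.
Interpolate at f ≈ 0.861 with slerp weights a = sin((1−f)δ)/sin δ ≈ 0.181, b = sin(fδ)/sin δ ≈ 0.925.
p = a·p₁ + b·p₂ ≈ (-0.938, 0.024, 0.346); φ = arcsin(p_z) ≈ 20.26°, λ = atan2(p_y, p_x) ≈ 178.53°.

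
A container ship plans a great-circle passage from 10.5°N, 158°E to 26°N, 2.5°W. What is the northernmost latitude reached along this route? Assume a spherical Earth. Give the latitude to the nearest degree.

The great circle lies in the plane with unit normal n̂ = (p₁ × p₂)/|p₁ × p₂|.
Here n̂_z ≈ -0.448; the vertex latitude is φ_max = arccos|n̂_z| ≈ 63.4°.
Check via Clairaut: cos φ_max = |cos φ₁| · sin C = cos(10.5°)·sin(27.1°) ≈ 0.448, again giving ≈ 63.4°.

≈ 63°N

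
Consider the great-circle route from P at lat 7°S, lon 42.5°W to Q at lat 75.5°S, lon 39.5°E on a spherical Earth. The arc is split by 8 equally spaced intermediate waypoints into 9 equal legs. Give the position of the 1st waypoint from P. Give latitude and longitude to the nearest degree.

Write both endpoints as unit vectors p₁, p₂ with components (cos φ cos λ, cos φ sin λ, sin φ).
The central angle between the endpoints is δ = arccos(p₁·p₂) ≈ 1.418 rad (81.2°).
Interpolate at f = 1/9 with slerp weights a = sin((1−f)δ)/sin δ ≈ 0.963, b = sin(fδ)/sin δ ≈ 0.159.
p = a·p₁ + b·p₂ ≈ (0.736, -0.621, -0.271); φ = arcsin(p_z) ≈ -15.73°, λ = atan2(p_y, p_x) ≈ -40.16°.

≈ lat 16°S, lon 40°W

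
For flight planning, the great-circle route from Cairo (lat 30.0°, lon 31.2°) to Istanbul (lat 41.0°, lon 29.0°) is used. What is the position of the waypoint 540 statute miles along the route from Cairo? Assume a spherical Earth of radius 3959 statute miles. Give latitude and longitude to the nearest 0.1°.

Write both endpoints as unit vectors p₁, p₂ with components (cos φ cos λ, cos φ sin λ, sin φ).
The central angle between the endpoints is δ = arccos(p₁·p₂) ≈ 0.194 rad (11.1°). The total great-circle distance is δ·R ≈ 0.194 × 3959 ≈ 770 mi, so the target fraction is f = 540/770 ≈ 0.701.
Interpolate at f ≈ 0.701 with slerp weights a = sin((1−f)δ)/sin δ ≈ 0.300, b = sin(fδ)/sin δ ≈ 0.704.
p = a·p₁ + b·p₂ ≈ (0.687, 0.392, 0.612); φ = arcsin(p_z) ≈ 37.72°, λ = atan2(p_y, p_x) ≈ 29.72°.

≈ lat 37.7°, lon 29.7°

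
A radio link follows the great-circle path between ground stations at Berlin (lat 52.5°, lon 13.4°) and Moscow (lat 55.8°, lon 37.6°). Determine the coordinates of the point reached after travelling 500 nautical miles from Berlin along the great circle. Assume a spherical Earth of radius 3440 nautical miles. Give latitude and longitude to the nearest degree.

The haversine formula gives a central angle δ ≈ 0.253 rad (14.5°) between the endpoints. The total great-circle distance is δ·R ≈ 0.253 × 3440 ≈ 869 nmi, so the target fraction is f = 500/869 ≈ 0.575.
Interpolate at f ≈ 0.575 with slerp weights a = sin((1−f)δ)/sin δ ≈ 0.428, b = sin(fδ)/sin δ ≈ 0.580.
p = a·p₁ + b·p₂ ≈ (0.512, 0.259, 0.819); φ = arcsin(p_z) ≈ 55.00°, λ = atan2(p_y, p_x) ≈ 26.86°.

≈ lat 55°, lon 27°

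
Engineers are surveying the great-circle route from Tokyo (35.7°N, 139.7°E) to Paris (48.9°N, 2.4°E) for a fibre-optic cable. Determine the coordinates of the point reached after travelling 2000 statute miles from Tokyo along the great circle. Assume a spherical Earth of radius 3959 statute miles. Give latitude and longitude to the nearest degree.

Convert each endpoint to a unit vector on the sphere (x = cos φ cos λ, y = cos φ sin λ, z = sin φ).
The central angle between the endpoints is δ = arccos(p₁·p₂) ≈ 1.523 rad (87.3°). The total great-circle distance is δ·R ≈ 1.523 × 3959 ≈ 6031 mi, so the target fraction is f = 2000/6031 ≈ 0.332.
Interpolate at f ≈ 0.332 with slerp weights a = sin((1−f)δ)/sin δ ≈ 0.852, b = sin(fδ)/sin δ ≈ 0.485.
p = a·p₁ + b·p₂ ≈ (-0.210, 0.461, 0.862); φ = arcsin(p_z) ≈ 59.58°, λ = atan2(p_y, p_x) ≈ 114.45°.

≈ (60°N, 114°E)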